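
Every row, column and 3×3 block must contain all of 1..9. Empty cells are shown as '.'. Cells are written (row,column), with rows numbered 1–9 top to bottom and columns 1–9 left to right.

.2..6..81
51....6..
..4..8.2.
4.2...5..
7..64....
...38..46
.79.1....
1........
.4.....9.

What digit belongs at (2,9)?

(6,1) = 9: row 6 has {3,4,6,8}; col 1 has {1,4,5,7}; box has {2,4,7} → only 9 remains.
(6,2) = 5: row 6 has {3,4,6,8,9}; col 2 has {1,2,4,7}; box has {2,4,7,9} → only 5 remains.
(6,3) = 1: row 6 has {3,4,5,6,8,9}; col 3 has {2,4,9}; box has {2,4,5,7,9} → only 1 remains.
(1,1) = 3: row 1 has {1,2,6,8}; col 1 has {1,4,5,7,9}; box has {1,2,4,5} → only 3 remains.
(1,3) = 7: row 1 has {1,2,3,6,8}; col 3 has {1,2,4,9}; box has {1,2,3,4,5} → only 7 remains.
(2,3) = 8: row 2 has {1,5,6}; col 3 has {1,2,4,7,9}; box has {1,2,3,4,5,7} → only 8 remains.
(3,1) = 6: row 3 has {2,4,8}; col 1 has {1,3,4,5,7,9}; box has {1,2,3,4,5,7,8} → only 6 remains.
(3,2) = 9: row 3 has {2,4,6,8}; col 2 has {1,2,4,5,7}; box has {1,2,3,4,5,6,7,8} → only 9 remains.
(5,3) = 3: row 5 has {4,6,7}; col 3 has {1,2,4,7,8,9}; box has {1,2,4,5,7,9} → only 3 remains.
(5,8) = 1: row 5 has {3,4,6,7}; col 8 has {2,4,8,9}; box has {4,5,6} → only 1 remains.
(5,2) = 8: row 5 has {1,3,4,6,7}; col 2 has {1,2,4,5,7,9}; box has {1,2,3,4,5,7,9} → only 8 remains.
(4,2) = 6: row 4 has {2,4,5}; col 2 has {1,2,4,5,7,8,9}; box has {1,2,3,4,5,7,8,9} → only 6 remains.
(8,2) = 3: row 8 has {1}; col 2 has {1,2,4,5,6,7,8,9}; box has {1,4,7,9} → only 3 remains.
(3,4) = 1: in row 3, 1 can only go here (every other open cell in that row sees a 1).
(4,6) = 1: in row 4, 1 can only go here (every other open cell in that row sees a 1).
(4,9) = 8: in row 4, 8 can only go here (every other open cell in that row sees an 8).
(4,8) = 3: in row 4, 3 can only go here (every other open cell in that row sees a 3).
(2,8) = 7: row 2 has {1,5,6,8}; col 8 has {1,2,3,4,8,9}; box has {1,2,6,8} → only 7 remains.
(3,7) = 3: row 3 has {1,2,4,6,8,9}; col 7 has {5,6}; box has {1,2,6,7,8} → only 3 remains.
(3,9) = 5: row 3 has {1,2,3,4,6,8,9}; col 9 has {1,6,8}; box has {1,2,3,6,7,8} → only 5 remains.
(3,5) = 7: row 3 has {1,2,3,4,5,6,8,9}; col 5 has {1,4,6,8}; box has {1,6,8} → only 7 remains.
(4,5) = 9: row 4 has {1,2,3,4,5,6,8}; col 5 has {1,4,6,7,8}; box has {1,3,4,6,8} → only 9 remains.
(4,4) = 7: row 4 has {1,2,3,4,5,6,8,9}; col 4 has {1,3,6}; box has {1,3,4,6,8,9} → only 7 remains.
(6,6) = 2: row 6 has {1,3,4,5,6,8,9}; col 6 has {1,8}; box has {1,3,4,6,7,8,9} → only 2 remains.
(6,7) = 7: row 6 has {1,2,3,4,5,6,8,9}; col 7 has {3,5,6}; box has {1,3,4,5,6,8} → only 7 remains.
(5,6) = 5: row 5 has {1,3,4,6,7,8}; col 6 has {1,2,8}; box has {1,2,3,4,6,7,8,9} → only 5 remains.
(1,4) = 5: in row 1, 5 can only go here (every other open cell in that row sees a 5).
(7,8) = 5: in row 7, 5 can only go here (every other open cell in that row sees a 5).
(8,8) = 6: row 8 has {1,3}; col 8 has {1,2,3,4,5,7,8,9}; box has {5,9} → only 6 remains.
(8,3) = 5: row 8 has {1,3,6}; col 3 has {1,2,3,4,7,8,9}; box has {1,3,4,7,9} → only 5 remains.
(8,5) = 2: row 8 has {1,3,5,6}; col 5 has {1,4,6,7,8,9}; box has {1} → only 2 remains.
(9,3) = 6: row 9 has {4,9}; col 3 has {1,2,3,4,5,7,8,9}; box has {1,3,4,5,7,9} → only 6 remains.
(9,4) = 8: row 9 has {4,6,9}; col 4 has {1,3,5,6,7}; box has {1,2} → only 8 remains.
(2,5) = 3: row 2 has {1,5,6,7,8}; col 5 has {1,2,4,6,7,8,9}; box has {1,5,6,7,8} → only 3 remains.
(7,4) = 4: row 7 has {1,5,7,9}; col 4 has {1,3,5,6,7,8}; box has {1,2,8} → only 4 remains.
(8,4) = 9: row 8 has {1,2,3,5,6}; col 4 has {1,3,4,5,6,7,8}; box has {1,2,4,8} → only 9 remains.
(8,6) = 7: row 8 has {1,2,3,5,6,9}; col 6 has {1,2,5,8}; box has {1,2,4,8,9} → only 7 remains.
(8,9) = 4: row 8 has {1,2,3,5,6,7,9}; col 9 has {1,5,6,8}; box has {5,6,9} → only 4 remains.
(9,1) = 2: row 9 has {4,6,8,9}; col 1 has {1,3,4,5,6,7,9}; box has {1,3,4,5,6,7,9} → only 2 remains.
(9,5) = 5: row 9 has {2,4,6,8,9}; col 5 has {1,2,3,4,6,7,8,9}; box has {1,2,4,7,8,9} → only 5 remains.
(9,6) = 3: row 9 has {2,4,5,6,8,9}; col 6 has {1,2,5,7,8}; box has {1,2,4,5,7,8,9} → only 3 remains.
(9,7) = 1: row 9 has {2,3,4,5,6,8,9}; col 7 has {3,5,6,7}; box has {4,5,6,9} → only 1 remains.
(9,9) = 7: row 9 has {1,2,3,4,5,6,8,9}; col 9 has {1,4,5,6,8}; box has {1,4,5,6,9} → only 7 remains.
(2,4) = 2: row 2 has {1,3,5,6,7,8}; col 4 has {1,3,4,5,6,7,8,9}; box has {1,3,5,6,7,8} → only 2 remains.
(2,9) = 9: row 2 has {1,2,3,5,6,7,8}; col 9 has {1,4,5,6,7,8}; box has {1,2,3,5,6,7,8} → only 9 remains.

9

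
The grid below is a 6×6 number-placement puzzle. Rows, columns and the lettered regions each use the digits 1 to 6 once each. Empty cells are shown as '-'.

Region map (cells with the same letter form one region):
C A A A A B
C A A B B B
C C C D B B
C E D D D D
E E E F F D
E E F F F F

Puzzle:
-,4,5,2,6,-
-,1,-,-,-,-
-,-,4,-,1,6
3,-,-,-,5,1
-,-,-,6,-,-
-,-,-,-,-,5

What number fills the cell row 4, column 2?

2

row 1, column 1 = 1 (sole candidate).
row 1, column 6 = 3 (sole candidate).
row 2, column 3 = 3 (sole candidate).
row 3, column 4 = 3 (sole candidate).
row 4, column 4 = 4 (sole candidate).
row 5, column 6 = 2 (sole candidate).
row 6, column 4 = 1 (sole candidate).
row 2, column 4 = 5 (sole candidate).
row 2, column 6 = 4 (sole candidate).
row 4, column 3 = 6 (sole candidate).
row 5, column 3 = 1 (sole candidate).
row 6, column 3 = 2 (sole candidate).
row 2, column 5 = 2 (sole candidate).
row 4, column 2 = 2: row 4 has {1,3,4,5,6}; col 2 has {1,4}; region has {1} → only 2 remains.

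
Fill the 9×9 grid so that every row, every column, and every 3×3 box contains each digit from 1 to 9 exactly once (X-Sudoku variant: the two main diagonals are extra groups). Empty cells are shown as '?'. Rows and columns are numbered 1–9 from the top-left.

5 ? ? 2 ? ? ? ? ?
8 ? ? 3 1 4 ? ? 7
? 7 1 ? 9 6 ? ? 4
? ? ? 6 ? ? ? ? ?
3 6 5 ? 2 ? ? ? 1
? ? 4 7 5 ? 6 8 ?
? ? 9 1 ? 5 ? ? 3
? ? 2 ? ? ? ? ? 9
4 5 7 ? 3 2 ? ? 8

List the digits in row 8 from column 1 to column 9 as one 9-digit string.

R1C9 = 6 (sole candidate).
R2C2 = 9 (sole candidate).
R2C3 = 6 (sole candidate).
R2C8 = 5 (sole candidate).
R3C1 = 2 (sole candidate).
R3C8 = 3 (sole candidate).
R4C3 = 8 (sole candidate).
R4C5 = 4 (sole candidate).
R6C6 = 3 (sole candidate).
R6C9 = 2 (sole candidate).
R7C1 = 6 (sole candidate).
R7C2 = 8 (sole candidate).
R7C5 = 7 (sole candidate).
R7C7 = 4 (sole candidate).
R7C8 = 2 (sole candidate).
R8C1 = 1: row 8 has {2,9}; col 1 has {2,3,4,5,6,8}; box has {2,4,5,6,7,8,9} → only 1 remains.
R8C2 = 3: row 8 has {1,2,9}; col 2 has {5,6,7,8,9}; box has {1,2,4,5,6,7,8,9}; anti-diagonal has {2,4,5,6,7,9} → only 3 remains.
R8C6 = 8: row 8 has {1,2,3,9}; col 6 has {2,3,4,5,6}; box has {1,2,3,5,7} → only 8 remains.
R8C8 = 7: row 8 has {1,2,3,8,9}; col 8 has {2,3,5,8}; box has {2,3,4,8,9}; main diagonal has {1,2,3,4,5,6,8,9} → only 7 remains.
R9C4 = 9 (sole candidate).
R9C7 = 1 (sole candidate).
R9C8 = 6 (sole candidate).
R1C2 = 4 (sole candidate).
R1C3 = 3 (sole candidate).
R1C5 = 8 (sole candidate).
R1C6 = 7 (sole candidate).
R1C7 = 9 (sole candidate).
R1C8 = 1 (sole candidate).
R2C7 = 2 (sole candidate).
R3C4 = 5 (sole candidate).
R3C7 = 8 (sole candidate).
R4C6 = 1 (sole candidate).
R4C8 = 9 (sole candidate).
R4C9 = 5 (sole candidate).
R5C4 = 8 (sole candidate).
R5C6 = 9 (sole candidate).
R5C7 = 7 (sole candidate).
R5C8 = 4 (sole candidate).
R6C1 = 9 (sole candidate).
R6C2 = 1 (sole candidate).
R8C4 = 4: row 8 has {1,2,3,7,8,9}; col 4 has {1,2,3,5,6,7,8,9}; box has {1,2,3,5,7,8,9} → only 4 remains.
R8C5 = 6: row 8 has {1,2,3,4,7,8,9}; col 5 has {1,2,3,4,5,7,8,9}; box has {1,2,3,4,5,7,8,9} → only 6 remains.
R8C7 = 5: row 8 has {1,2,3,4,6,7,8,9}; col 7 has {1,2,4,6,7,8,9}; box has {1,2,3,4,6,7,8,9} → only 5 remains.

132468579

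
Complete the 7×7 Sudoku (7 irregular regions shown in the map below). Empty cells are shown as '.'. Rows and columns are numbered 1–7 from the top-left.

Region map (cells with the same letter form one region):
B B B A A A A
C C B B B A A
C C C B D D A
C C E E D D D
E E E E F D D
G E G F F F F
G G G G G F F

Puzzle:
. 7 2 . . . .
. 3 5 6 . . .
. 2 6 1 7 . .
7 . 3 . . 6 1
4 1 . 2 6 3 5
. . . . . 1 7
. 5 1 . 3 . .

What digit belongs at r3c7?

3

r1c1 = 3: row 1 has {2,7}; col 1 has {4,7}; region has {1,2,5,6,7} → only 3 remains.
r2c1 = 1: row 2 has {3,5,6}; col 1 has {3,4,7}; region has {2,3,6,7} → only 1 remains.
r2c5 = 4: row 2 has {1,3,5,6}; col 5 has {3,6,7}; region has {1,2,3,5,6,7} → only 4 remains.
r2c7 = 2: row 2 has {1,3,4,5,6}; col 7 has {1,5,7}; region has {} → only 2 remains.
r3c1 = 5: row 3 has {1,2,6,7}; col 1 has {1,3,4,7}; region has {1,2,3,6,7} → only 5 remains.
r3c6 = 4: row 3 has {1,2,5,6,7}; col 6 has {1,3,6}; region has {1,3,5,6,7} → only 4 remains.
r3c7 = 3: row 3 has {1,2,4,5,6,7}; col 7 has {1,2,5,7}; region has {2} → only 3 remains.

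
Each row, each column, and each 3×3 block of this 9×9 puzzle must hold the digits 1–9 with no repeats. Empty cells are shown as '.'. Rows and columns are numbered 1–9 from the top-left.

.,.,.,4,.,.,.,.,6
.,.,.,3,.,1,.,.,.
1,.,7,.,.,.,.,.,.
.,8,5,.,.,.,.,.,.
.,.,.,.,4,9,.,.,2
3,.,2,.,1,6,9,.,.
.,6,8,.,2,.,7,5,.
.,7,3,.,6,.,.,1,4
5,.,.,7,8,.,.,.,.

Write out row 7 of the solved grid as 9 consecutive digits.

468123759

row 1, column 3 = 9: row 1 has {4,6}; col 3 has {2,3,5,7,8}; box has {1,7} → only 9 remains.
row 4, column 4 = 2: row 4 has {5,8}; col 4 has {3,4,7}; box has {1,4,6,9} → only 2 remains.
row 5, column 2 = 1: row 5 has {2,4,9}; col 2 has {6,7,8}; box has {2,3,5,8} → only 1 remains.
row 5, column 3 = 6: row 5 has {1,2,4,9}; col 3 has {2,3,5,7,8,9}; box has {1,2,3,5,8} → only 6 remains.
row 6, column 2 = 4: row 6 has {1,2,3,6,9}; col 2 has {1,6,7,8}; box has {1,2,3,5,6,8} → only 4 remains.
row 8, column 6 = 5: row 8 has {1,3,4,6,7}; col 6 has {1,6,9}; box has {2,6,7,8} → only 5 remains.
row 2, column 3 = 4: row 2 has {1,3}; col 3 has {2,3,5,6,7,8,9}; box has {1,7,9} → only 4 remains.
row 5, column 1 = 7: row 5 has {1,2,4,6,9}; col 1 has {1,3,5}; box has {1,2,3,4,5,6,8} → only 7 remains.
row 8, column 4 = 9: row 8 has {1,3,4,5,6,7}; col 4 has {2,3,4,7}; box has {2,5,6,7,8} → only 9 remains.
row 9, column 3 = 1: row 9 has {5,7,8}; col 3 has {2,3,4,5,6,7,8,9}; box has {3,5,6,7,8} → only 1 remains.
row 4, column 1 = 9: row 4 has {2,5,8}; col 1 has {1,3,5,7}; box has {1,2,3,4,5,6,7,8} → only 9 remains.
row 7, column 1 = 4: row 7 has {2,5,6,7,8}; col 1 has {1,3,5,7,9}; box has {1,3,5,6,7,8} → only 4 remains.
row 7, column 4 = 1: row 7 has {2,4,5,6,7,8}; col 4 has {2,3,4,7,9}; box has {2,5,6,7,8,9} → only 1 remains.
row 7, column 6 = 3: row 7 has {1,2,4,5,6,7,8}; col 6 has {1,5,6,9}; box has {1,2,5,6,7,8,9} → only 3 remains.
row 7, column 9 = 9: row 7 has {1,2,3,4,5,6,7,8}; col 9 has {2,4,6}; box has {1,4,5,7} → only 9 remains.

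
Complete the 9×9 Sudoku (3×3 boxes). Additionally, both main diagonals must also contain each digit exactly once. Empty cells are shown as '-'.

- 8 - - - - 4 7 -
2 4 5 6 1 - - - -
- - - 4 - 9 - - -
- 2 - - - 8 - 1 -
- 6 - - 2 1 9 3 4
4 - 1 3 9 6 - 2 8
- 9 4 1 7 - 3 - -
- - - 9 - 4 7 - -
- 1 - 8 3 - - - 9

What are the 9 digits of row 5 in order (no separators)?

568721934

r1c1 = 1 (sole candidate).
r1c5 = 5 (sole candidate).
r1c9 = 6 (sole candidate).
r2c7 = 8 (sole candidate).
r2c8 = 9 (sole candidate).
r2c9 = 3 (sole candidate).
r3c3 = 7 (sole candidate).
r3c5 = 8 (sole candidate).
r3c8 = 5 (sole candidate).
r4c4 = 5 (sole candidate).
r4c5 = 4 (sole candidate).
r4c7 = 6 (sole candidate).
r4c9 = 7 (sole candidate).
r5c3 = 8: row 5 has {1,2,3,4,6,9}; col 3 has {1,4,5,7}; box has {1,2,4,6} → only 8 remains.
r5c4 = 7: row 5 has {1,2,3,4,6,8,9}; col 4 has {1,3,4,5,6,8,9}; box has {1,2,3,4,5,6,8,9} → only 7 remains.
r6c7 = 5 (sole candidate).
r8c2 = 5 (sole candidate).
r8c5 = 6 (sole candidate).
r8c8 = 8 (sole candidate).
r9c1 = 7 (sole candidate).
r9c7 = 2 (sole candidate).
r1c4 = 2 (sole candidate).
r1c6 = 3 (sole candidate).
r2c6 = 7 (sole candidate).
r3c2 = 3 (sole candidate).
r3c7 = 1 (sole candidate).
r3c9 = 2 (sole candidate).
r5c1 = 5: row 5 has {1,2,3,4,6,7,8,9}; col 1 has {1,2,4,7}; box has {1,2,4,6,8} → only 5 remains.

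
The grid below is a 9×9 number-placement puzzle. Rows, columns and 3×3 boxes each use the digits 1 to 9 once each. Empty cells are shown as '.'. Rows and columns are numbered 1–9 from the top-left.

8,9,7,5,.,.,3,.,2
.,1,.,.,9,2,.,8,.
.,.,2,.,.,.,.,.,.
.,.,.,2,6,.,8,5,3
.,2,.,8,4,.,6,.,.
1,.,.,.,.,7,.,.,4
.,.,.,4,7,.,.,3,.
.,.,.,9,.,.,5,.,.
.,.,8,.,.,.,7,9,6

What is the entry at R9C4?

1

R1C5 = 1 (sole candidate).
R2C7 = 4 (sole candidate).
R6C4 = 3 (sole candidate).
R6C5 = 5 (sole candidate).
R6C8 = 2 (sole candidate).
R9C4 = 1: row 9 has {6,7,8,9}; col 4 has {2,3,4,5,8,9}; box has {4,7,9} → only 1 remains.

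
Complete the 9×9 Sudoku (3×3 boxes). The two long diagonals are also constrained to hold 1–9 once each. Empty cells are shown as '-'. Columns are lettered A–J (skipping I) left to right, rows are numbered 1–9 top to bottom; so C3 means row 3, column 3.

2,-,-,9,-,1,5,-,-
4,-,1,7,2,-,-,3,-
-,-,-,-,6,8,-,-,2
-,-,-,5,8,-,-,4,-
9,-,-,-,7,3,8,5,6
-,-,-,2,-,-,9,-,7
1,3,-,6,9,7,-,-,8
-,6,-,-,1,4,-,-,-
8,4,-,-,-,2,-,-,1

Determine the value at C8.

2

J1 = 4: row 1 has {1,2,5,9}; col 9 has {1,2,6,7,8}; box has {2,3,5}; anti-diagonal has {2,3,6,7,8} → only 4 remains.
F2 = 5: row 2 has {1,2,3,4,7}; col 6 has {1,2,3,4,7,8}; box has {1,2,6,7,8,9} → only 5 remains.
G2 = 6: row 2 has {1,2,3,4,5,7}; col 7 has {5,8,9}; box has {2,3,4,5} → only 6 remains.
J2 = 9: row 2 has {1,2,3,4,5,6,7}; col 9 has {1,2,4,6,7,8}; box has {2,3,4,5,6} → only 9 remains.
G3 = 1: row 3 has {2,6,8}; col 7 has {5,6,8,9}; box has {2,3,4,5,6,9}; anti-diagonal has {2,3,4,6,7,8} → only 1 remains.
H3 = 7: row 3 has {1,2,6,8}; col 8 has {3,4,5}; box has {1,2,3,4,5,6,9} → only 7 remains.
F4 = 9: row 4 has {4,5,8}; col 6 has {1,2,3,4,5,7,8}; box has {2,3,5,7,8}; anti-diagonal has {1,2,3,4,6,7,8} → only 9 remains.
J4 = 3: row 4 has {4,5,8,9}; col 9 has {1,2,4,6,7,8,9}; box has {4,5,6,7,8,9} → only 3 remains.
E6 = 4: row 6 has {2,7,9}; col 5 has {1,2,6,7,8,9}; box has {2,3,5,7,8,9} → only 4 remains.
F6 = 6: row 6 has {2,4,7,9}; col 6 has {1,2,3,4,5,7,8,9}; box has {2,3,4,5,7,8,9}; main diagonal has {1,2,5,7} → only 6 remains.
H6 = 1: row 6 has {2,4,6,7,9}; col 8 has {3,4,5,7}; box has {3,4,5,6,7,8,9} → only 1 remains.
C7 = 5: row 7 has {1,3,6,7,8,9}; col 3 has {1}; box has {1,3,4,6,8}; anti-diagonal has {1,2,3,4,6,7,8,9} → only 5 remains.
G7 = 4: row 7 has {1,3,5,6,7,8,9}; col 7 has {1,5,6,8,9}; box has {1,8}; main diagonal has {1,2,5,6,7} → only 4 remains.
H7 = 2: row 7 has {1,3,4,5,6,7,8,9}; col 8 has {1,3,4,5,7}; box has {1,4,8} → only 2 remains.
A8 = 7: row 8 has {1,4,6}; col 1 has {1,2,4,8,9}; box has {1,3,4,5,6,8} → only 7 remains.
G8 = 3: row 8 has {1,4,6,7}; col 7 has {1,4,5,6,8,9}; box has {1,2,4,8} → only 3 remains.
H8 = 9: row 8 has {1,3,4,6,7}; col 8 has {1,2,3,4,5,7}; box has {1,2,3,4,8}; main diagonal has {1,2,4,5,6,7} → only 9 remains.
J8 = 5: row 8 has {1,3,4,6,7,9}; col 9 has {1,2,3,4,6,7,8,9}; box has {1,2,3,4,8,9} → only 5 remains.
C9 = 9: row 9 has {1,2,4,8}; col 3 has {1,5}; box has {1,3,4,5,6,7,8} → only 9 remains.
D9 = 3: row 9 has {1,2,4,8,9}; col 4 has {2,5,6,7,9}; box has {1,2,4,6,7,9} → only 3 remains.
E9 = 5: row 9 has {1,2,3,4,8,9}; col 5 has {1,2,4,6,7,8,9}; box has {1,2,3,4,6,7,9} → only 5 remains.
G9 = 7: row 9 has {1,2,3,4,5,8,9}; col 7 has {1,3,4,5,6,8,9}; box has {1,2,3,4,5,8,9} → only 7 remains.
H9 = 6: row 9 has {1,2,3,4,5,7,8,9}; col 8 has {1,2,3,4,5,7,9}; box has {1,2,3,4,5,7,8,9} → only 6 remains.
E1 = 3: row 1 has {1,2,4,5,9}; col 5 has {1,2,4,5,6,7,8,9}; box has {1,2,5,6,7,8,9} → only 3 remains.
H1 = 8: row 1 has {1,2,3,4,5,9}; col 8 has {1,2,3,4,5,6,7,9}; box has {1,2,3,4,5,6,7,9} → only 8 remains.
B2 = 8: row 2 has {1,2,3,4,5,6,7,9}; col 2 has {3,4,6}; box has {1,2,4}; main diagonal has {1,2,4,5,6,7,9} → only 8 remains.
C3 = 3: row 3 has {1,2,6,7,8}; col 3 has {1,5,9}; box has {1,2,4,8}; main diagonal has {1,2,4,5,6,7,8,9} → only 3 remains.
D3 = 4: row 3 has {1,2,3,6,7,8}; col 4 has {2,3,5,6,7,9}; box has {1,2,3,5,6,7,8,9} → only 4 remains.
A4 = 6: row 4 has {3,4,5,8,9}; col 1 has {1,2,4,7,8,9}; box has {9} → only 6 remains.
G4 = 2: row 4 has {3,4,5,6,8,9}; col 7 has {1,3,4,5,6,7,8,9}; box has {1,3,4,5,6,7,8,9} → only 2 remains.
D5 = 1: row 5 has {3,5,6,7,8,9}; col 4 has {2,3,4,5,6,7,9}; box has {2,3,4,5,6,7,8,9} → only 1 remains.
B6 = 5: row 6 has {1,2,4,6,7,9}; col 2 has {3,4,6,8}; box has {6,9} → only 5 remains.
C6 = 8: row 6 has {1,2,4,5,6,7,9}; col 3 has {1,3,5,9}; box has {5,6,9} → only 8 remains.
C8 = 2: row 8 has {1,3,4,5,6,7,9}; col 3 has {1,3,5,8,9}; box has {1,3,4,5,6,7,8,9} → only 2 remains.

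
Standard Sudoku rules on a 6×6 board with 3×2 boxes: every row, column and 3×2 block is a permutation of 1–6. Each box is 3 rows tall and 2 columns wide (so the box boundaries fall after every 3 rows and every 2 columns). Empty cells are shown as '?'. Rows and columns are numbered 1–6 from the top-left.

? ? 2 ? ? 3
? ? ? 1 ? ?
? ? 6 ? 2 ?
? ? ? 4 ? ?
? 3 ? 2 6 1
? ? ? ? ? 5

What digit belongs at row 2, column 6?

6

row 1, column 4 = 5: row 1 has {2,3}; col 4 has {1,2,4}; box has {1,2,6} → only 5 remains.
row 3, column 4 = 3: row 3 has {2,6}; col 4 has {1,2,4,5}; box has {1,2,5,6} → only 3 remains.
row 3, column 6 = 4: row 3 has {2,3,6}; col 6 has {1,3,5}; box has {2,3} → only 4 remains.
row 4, column 5 = 3: row 4 has {4}; col 5 has {2,6}; box has {1,5,6} → only 3 remains.
row 4, column 6 = 2: row 4 has {3,4}; col 6 has {1,3,4,5}; box has {1,3,5,6} → only 2 remains.
row 5, column 3 = 5: row 5 has {1,2,3,6}; col 3 has {2,6}; box has {2,4} → only 5 remains.
row 6, column 4 = 6: row 6 has {5}; col 4 has {1,2,3,4,5}; box has {2,4,5} → only 6 remains.
row 6, column 5 = 4: row 6 has {5,6}; col 5 has {2,3,6}; box has {1,2,3,5,6} → only 4 remains.
row 1, column 5 = 1: row 1 has {2,3,5}; col 5 has {2,3,4,6}; box has {2,3,4} → only 1 remains.
row 2, column 3 = 4: row 2 has {1}; col 3 has {2,5,6}; box has {1,2,3,5,6} → only 4 remains.
row 2, column 5 = 5: row 2 has {1,4}; col 5 has {1,2,3,4,6}; box has {1,2,3,4} → only 5 remains.
row 2, column 6 = 6: row 2 has {1,4,5}; col 6 has {1,2,3,4,5}; box has {1,2,3,4,5} → only 6 remains.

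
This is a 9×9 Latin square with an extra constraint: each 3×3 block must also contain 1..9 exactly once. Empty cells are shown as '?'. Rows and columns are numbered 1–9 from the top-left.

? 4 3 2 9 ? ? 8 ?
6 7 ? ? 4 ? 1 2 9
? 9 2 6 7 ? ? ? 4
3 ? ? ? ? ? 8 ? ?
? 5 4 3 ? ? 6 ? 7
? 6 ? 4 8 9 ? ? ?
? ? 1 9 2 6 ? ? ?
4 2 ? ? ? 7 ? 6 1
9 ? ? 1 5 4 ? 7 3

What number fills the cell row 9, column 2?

8

row 4, column 2 = 1 (sole candidate).
row 4, column 5 = 6 (sole candidate).
row 5, column 5 = 1 (sole candidate).
row 5, column 6 = 2 (sole candidate).
row 5, column 8 = 9 (sole candidate).
row 6, column 3 = 7 (sole candidate).
row 8, column 4 = 8 (sole candidate).
row 8, column 5 = 3 (sole candidate).
row 9, column 2 = 8: row 9 has {1,3,4,5,7,9}; col 2 has {1,2,4,5,6,7,9}; box has {1,2,4,9} → only 8 remains.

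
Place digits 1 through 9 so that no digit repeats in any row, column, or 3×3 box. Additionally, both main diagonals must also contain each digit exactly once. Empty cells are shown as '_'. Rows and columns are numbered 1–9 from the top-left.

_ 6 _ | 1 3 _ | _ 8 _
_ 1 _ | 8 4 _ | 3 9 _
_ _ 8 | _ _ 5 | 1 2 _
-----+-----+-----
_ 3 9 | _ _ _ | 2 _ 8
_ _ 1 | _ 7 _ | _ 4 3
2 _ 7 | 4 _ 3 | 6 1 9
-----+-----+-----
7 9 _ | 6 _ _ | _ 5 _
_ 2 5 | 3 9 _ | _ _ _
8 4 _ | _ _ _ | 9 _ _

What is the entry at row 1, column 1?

9

row 1, column 9 = 5 (sole candidate).
row 2, column 1 = 5 (sole candidate).
row 2, column 3 = 2 (sole candidate).
row 3, column 2 = 7 (sole candidate).
row 3, column 4 = 9 (sole candidate).
row 3, column 5 = 6 (sole candidate).
row 3, column 9 = 4 (sole candidate).
row 4, column 4 = 5 (sole candidate).
row 4, column 5 = 1 (sole candidate).
row 4, column 6 = 6 (sole candidate).
row 4, column 8 = 7 (sole candidate).
row 5, column 1 = 6 (sole candidate).
row 5, column 4 = 2 (sole candidate).
row 5, column 7 = 5 (sole candidate).
row 6, column 5 = 8 (sole candidate).
row 7, column 3 = 3 (sole candidate).
row 7, column 5 = 2 (sole candidate).
row 7, column 7 = 4 (sole candidate).
row 7, column 9 = 1 (sole candidate).
row 8, column 1 = 1 (sole candidate).
row 8, column 8 = 6 (sole candidate).
row 8, column 9 = 7 (sole candidate).
row 9, column 3 = 6 (sole candidate).
row 9, column 4 = 7 (sole candidate).
row 9, column 5 = 5 (sole candidate).
row 9, column 6 = 1 (sole candidate).
row 9, column 8 = 3 (sole candidate).
row 9, column 9 = 2 (sole candidate).
row 1, column 1 = 9: row 1 has {1,3,5,6,8}; col 1 has {1,2,5,6,7,8}; box has {1,2,5,6,7,8}; main diagonal has {1,2,3,4,5,6,7,8} → only 9 remains.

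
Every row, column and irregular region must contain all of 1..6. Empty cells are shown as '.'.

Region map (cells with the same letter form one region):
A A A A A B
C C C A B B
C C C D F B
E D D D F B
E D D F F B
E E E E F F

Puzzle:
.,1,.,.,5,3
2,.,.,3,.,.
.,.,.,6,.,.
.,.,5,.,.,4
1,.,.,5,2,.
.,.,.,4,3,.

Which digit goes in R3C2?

R1C4 = 2: row 1 has {1,3,5}; col 4 has {3,4,5,6}; region has {1,3,5} → only 2 remains.
R4C4 = 1: row 4 has {4,5}; col 4 has {2,3,4,5,6}; region has {5,6} → only 1 remains.
R4C5 = 6: row 4 has {1,4,5}; col 5 has {2,3,5}; region has {2,3,5} → only 6 remains.
R5C6 = 6: row 5 has {1,2,5}; col 6 has {3,4}; region has {3,4} → only 6 remains.
R6C6 = 1: row 6 has {3,4}; col 6 has {3,4,6}; region has {2,3,5,6} → only 1 remains.
R2C5 = 1: row 2 has {2,3}; col 5 has {2,3,5,6}; region has {3,4,6} → only 1 remains.
R2C6 = 5: row 2 has {1,2,3}; col 6 has {1,3,4,6}; region has {1,3,4,6} → only 5 remains.
R3C5 = 4: row 3 has {6}; col 5 has {1,2,3,5,6}; region has {1,2,3,5,6} → only 4 remains.
R3C6 = 2: row 3 has {4,6}; col 6 has {1,3,4,5,6}; region has {1,3,4,5,6} → only 2 remains.
R4C1 = 3: row 4 has {1,4,5,6}; col 1 has {1,2}; region has {1,4} → only 3 remains.
R4C2 = 2: row 4 has {1,3,4,5,6}; col 2 has {1}; region has {1,5,6} → only 2 remains.
R3C1 = 5: row 3 has {2,4,6}; col 1 has {1,2,3}; region has {2} → only 5 remains.
R3C2 = 3: row 3 has {2,4,5,6}; col 2 has {1,2}; region has {2,5} → only 3 remains.

3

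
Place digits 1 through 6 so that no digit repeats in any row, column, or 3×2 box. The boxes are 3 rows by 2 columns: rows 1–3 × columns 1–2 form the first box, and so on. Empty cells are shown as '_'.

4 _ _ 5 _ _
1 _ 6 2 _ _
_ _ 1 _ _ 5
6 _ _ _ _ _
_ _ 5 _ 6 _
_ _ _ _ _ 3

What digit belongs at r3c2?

6

r1c3 = 3: row 1 has {4,5}; col 3 has {1,5,6}; box has {1,2,5,6} → only 3 remains.
r2c6 = 4: row 2 has {1,2,6}; col 6 has {3,5}; box has {5} → only 4 remains.
r3c4 = 4: row 3 has {1,5}; col 4 has {2,5}; box has {1,2,3,5,6} → only 4 remains.
r2c5 = 3: row 2 has {1,2,4,6}; col 5 has {6}; box has {4,5} → only 3 remains.
r3c5 = 2: row 3 has {1,4,5}; col 5 has {3,6}; box has {3,4,5} → only 2 remains.
r1c5 = 1: row 1 has {3,4,5}; col 5 has {2,3,6}; box has {2,3,4,5} → only 1 remains.
r1c6 = 6: row 1 has {1,3,4,5}; col 6 has {3,4,5}; box has {1,2,3,4,5} → only 6 remains.
r2c2 = 5: row 2 has {1,2,3,4,6}; col 2 has {}; box has {1,4} → only 5 remains.
r3c1 = 3: row 3 has {1,2,4,5}; col 1 has {1,4,6}; box has {1,4,5} → only 3 remains.
r3c2 = 6: row 3 has {1,2,3,4,5}; col 2 has {5}; box has {1,3,4,5} → only 6 remains.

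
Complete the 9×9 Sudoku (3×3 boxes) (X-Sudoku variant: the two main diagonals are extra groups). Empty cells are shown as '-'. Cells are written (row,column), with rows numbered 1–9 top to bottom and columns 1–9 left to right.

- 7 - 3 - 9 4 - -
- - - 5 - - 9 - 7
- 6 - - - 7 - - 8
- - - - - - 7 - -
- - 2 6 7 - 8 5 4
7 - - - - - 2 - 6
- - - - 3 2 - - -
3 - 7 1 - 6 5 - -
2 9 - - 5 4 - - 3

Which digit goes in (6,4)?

(5,1) = 9: in row 5, 9 can only go here (every other open cell in that row sees a 9).
(3,3) = 9: in row 3, 9 can only go here (every other open cell in that row sees a 9).
(3,1) = 5: in row 3, 5 can only go here (every other open cell in that row sees a 5).
(1,9) = 5: in row 1, 5 can only go here (every other open cell in that row sees a 5).
(7,2) = 5: in row 7, 5 can only go here (every other open cell in that row sees a 5).
(4,3) = 5: in row 4, 5 can only go here (every other open cell in that row sees a 5).
(4,1) = 6: in row 4, 6 can only go here (every other open cell in that row sees a 6).
(6,6) = 5: in row 6, 5 can only go here (every other open cell in that row sees a 5).
(2,2) = 2: in column 2, 2 can only go here (every other open cell in that column sees a 2).
(4,5) = 2: in row 4, 2 can only go here (every other open cell in that row sees a 2).
(1,8) = 2: in row 1, 2 can only go here (every other open cell in that row sees a 2).
(1,5) = 6: in row 1, 6 can only go here (every other open cell in that row sees a 6).
(2,8) = 6: in row 2, 6 can only go here (every other open cell in that row sees a 6).
(2,3) = 3: in row 2, 3 can only go here (every other open cell in that row sees a 3).
(3,4) = 2: in row 3, 2 can only go here (every other open cell in that row sees a 2).
(3,5) = 4: in row 3, 4 can only go here (every other open cell in that row sees a 4).
(2,1) = 4: in row 2, 4 can only go here (every other open cell in that row sees a 4).
(7,7) = 6: in row 7, 6 can only go here (every other open cell in that row sees a 6).
(9,7) = 1: row 9 has {2,3,4,5,9}; col 7 has {2,4,5,6,7,8,9}; box has {3,5,6} → only 1 remains.
(3,7) = 3: row 3 has {2,4,5,6,7,8,9}; col 7 has {1,2,4,5,6,7,8,9}; box has {2,4,5,6,7,8,9}; anti-diagonal has {2,5,6,7} → only 3 remains.
(3,8) = 1: row 3 has {2,3,4,5,6,7,8,9}; col 8 has {2,5,6}; box has {2,3,4,5,6,7,8,9} → only 1 remains.
(7,9) = 9: row 7 has {2,3,5,6}; col 9 has {3,4,5,6,7,8}; box has {1,3,5,6} → only 9 remains.
(8,9) = 2: row 8 has {1,3,5,6,7}; col 9 has {3,4,5,6,7,8,9}; box has {1,3,5,6,9} → only 2 remains.
(4,9) = 1: row 4 has {2,5,6,7}; col 9 has {2,3,4,5,6,7,8,9}; box has {2,4,5,6,7,8} → only 1 remains.
(4,6) = 8: row 4 has {1,2,5,6,7}; col 6 has {2,4,5,6,7,9}; box has {2,5,6,7}; anti-diagonal has {2,3,5,6,7} → only 8 remains.
(8,2) = 4: row 8 has {1,2,3,5,6,7}; col 2 has {2,5,6,7,9}; box has {2,3,5,7,9}; anti-diagonal has {2,3,5,6,7,8} → only 4 remains.
(8,8) = 8: row 8 has {1,2,3,4,5,6,7}; col 8 has {1,2,5,6}; box has {1,2,3,5,6,9}; main diagonal has {2,3,5,6,7,9} → only 8 remains.
(9,8) = 7: row 9 has {1,2,3,4,5,9}; col 8 has {1,2,5,6,8}; box has {1,2,3,5,6,8,9} → only 7 remains.
(1,1) = 1: row 1 has {2,3,4,5,6,7,9}; col 1 has {2,3,4,5,6,7,9}; box has {2,3,4,5,6,7,9}; main diagonal has {2,3,5,6,7,8,9} → only 1 remains.
(1,3) = 8: row 1 has {1,2,3,4,5,6,7,9}; col 3 has {2,3,5,7,9}; box has {1,2,3,4,5,6,7,9} → only 8 remains.
(2,6) = 1: row 2 has {2,3,4,5,6,7,9}; col 6 has {2,4,5,6,7,8,9}; box has {2,3,4,5,6,7,9} → only 1 remains.
(4,2) = 3: row 4 has {1,2,5,6,7,8}; col 2 has {2,4,5,6,7,9}; box has {2,5,6,7,9} → only 3 remains.
(4,4) = 4: row 4 has {1,2,3,5,6,7,8}; col 4 has {1,2,3,5,6}; box has {2,5,6,7,8}; main diagonal has {1,2,3,5,6,7,8,9} → only 4 remains.
(4,8) = 9: row 4 has {1,2,3,4,5,6,7,8}; col 8 has {1,2,5,6,7,8}; box has {1,2,4,5,6,7,8} → only 9 remains.
(5,2) = 1: row 5 has {2,4,5,6,7,8,9}; col 2 has {2,3,4,5,6,7,9}; box has {2,3,5,6,7,9} → only 1 remains.
(5,6) = 3: row 5 has {1,2,4,5,6,7,8,9}; col 6 has {1,2,4,5,6,7,8,9}; box has {2,4,5,6,7,8} → only 3 remains.
(6,2) = 8: row 6 has {2,5,6,7}; col 2 has {1,2,3,4,5,6,7,9}; box has {1,2,3,5,6,7,9} → only 8 remains.
(6,3) = 4: row 6 has {2,5,6,7,8}; col 3 has {2,3,5,7,8,9}; box has {1,2,3,5,6,7,8,9} → only 4 remains.
(6,4) = 9: row 6 has {2,4,5,6,7,8}; col 4 has {1,2,3,4,5,6}; box has {2,3,4,5,6,7,8}; anti-diagonal has {2,3,4,5,6,7,8} → only 9 remains.

9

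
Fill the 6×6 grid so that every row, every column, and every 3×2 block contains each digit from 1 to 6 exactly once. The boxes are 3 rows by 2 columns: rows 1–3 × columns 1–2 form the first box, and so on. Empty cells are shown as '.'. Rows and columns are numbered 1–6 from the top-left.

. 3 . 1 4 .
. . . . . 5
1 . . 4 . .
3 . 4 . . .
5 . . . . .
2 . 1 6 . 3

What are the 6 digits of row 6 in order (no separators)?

R1C1 = 6: row 1 has {1,3,4}; col 1 has {1,2,3,5}; box has {1,3} → only 6 remains.
R1C6 = 2: row 1 has {1,3,4,6}; col 6 has {3,5}; box has {4,5} → only 2 remains.
R2C1 = 4: row 2 has {5}; col 1 has {1,2,3,5,6}; box has {1,3,6} → only 4 remains.
R2C2 = 2: row 2 has {4,5}; col 2 has {3}; box has {1,3,4,6} → only 2 remains.
R2C4 = 3: row 2 has {2,4,5}; col 4 has {1,4,6}; box has {1,4} → only 3 remains.
R3C2 = 5: row 3 has {1,4}; col 2 has {2,3}; box has {1,2,3,4,6} → only 5 remains.
R3C6 = 6: row 3 has {1,4,5}; col 6 has {2,3,5}; box has {2,4,5} → only 6 remains.
R4C6 = 1: row 4 has {3,4}; col 6 has {2,3,5,6}; box has {3} → only 1 remains.
R5C4 = 2: row 5 has {5}; col 4 has {1,3,4,6}; box has {1,4,6} → only 2 remains.
R5C5 = 6: row 5 has {2,5}; col 5 has {4}; box has {1,3} → only 6 remains.
R5C6 = 4: row 5 has {2,5,6}; col 6 has {1,2,3,5,6}; box has {1,3,6} → only 4 remains.
R6C2 = 4: row 6 has {1,2,3,6}; col 2 has {2,3,5}; box has {2,3,5} → only 4 remains.
R6C5 = 5: row 6 has {1,2,3,4,6}; col 5 has {4,6}; box has {1,3,4,6} → only 5 remains.

241653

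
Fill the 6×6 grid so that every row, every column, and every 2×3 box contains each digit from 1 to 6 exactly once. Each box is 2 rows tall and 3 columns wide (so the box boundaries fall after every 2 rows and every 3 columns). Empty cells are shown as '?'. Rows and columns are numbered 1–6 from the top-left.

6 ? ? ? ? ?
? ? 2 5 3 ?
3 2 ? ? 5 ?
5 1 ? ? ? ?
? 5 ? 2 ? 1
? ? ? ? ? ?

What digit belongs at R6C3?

R2C2 = 4: row 2 has {2,3,5}; col 2 has {1,2,5}; box has {2,6} → only 4 remains.
R2C6 = 6: row 2 has {2,3,4,5}; col 6 has {1}; box has {3,5} → only 6 remains.
R3C6 = 4: row 3 has {2,3,5}; col 6 has {1,6}; box has {5} → only 4 remains.
R5C1 = 4: row 5 has {1,2,5}; col 1 has {3,5,6}; box has {5} → only 4 remains.
R5C5 = 6: row 5 has {1,2,4,5}; col 5 has {3,5}; box has {1,2} → only 6 remains.
R6C5 = 4: row 6 has {}; col 5 has {3,5,6}; box has {1,2,6} → only 4 remains.
R1C2 = 3: row 1 has {6}; col 2 has {1,2,4,5}; box has {2,4,6} → only 3 remains.
R1C6 = 2: row 1 has {3,6}; col 6 has {1,4,6}; box has {3,5,6} → only 2 remains.
R2C1 = 1: row 2 has {2,3,4,5,6}; col 1 has {3,4,5,6}; box has {2,3,4,6} → only 1 remains.
R3C3 = 6: row 3 has {2,3,4,5}; col 3 has {2}; box has {1,2,3,5} → only 6 remains.
R3C4 = 1: row 3 has {2,3,4,5,6}; col 4 has {2,5}; box has {4,5} → only 1 remains.
R4C3 = 4: row 4 has {1,5}; col 3 has {2,6}; box has {1,2,3,5,6} → only 4 remains.
R4C5 = 2: row 4 has {1,4,5}; col 5 has {3,4,5,6}; box has {1,4,5} → only 2 remains.
R4C6 = 3: row 4 has {1,2,4,5}; col 6 has {1,2,4,6}; box has {1,2,4,5} → only 3 remains.
R5C3 = 3: row 5 has {1,2,4,5,6}; col 3 has {2,4,6}; box has {4,5} → only 3 remains.
R6C1 = 2: row 6 has {4}; col 1 has {1,3,4,5,6}; box has {3,4,5} → only 2 remains.
R6C2 = 6: row 6 has {2,4}; col 2 has {1,2,3,4,5}; box has {2,3,4,5} → only 6 remains.
R6C3 = 1: row 6 has {2,4,6}; col 3 has {2,3,4,6}; box has {2,3,4,5,6} → only 1 remains.

1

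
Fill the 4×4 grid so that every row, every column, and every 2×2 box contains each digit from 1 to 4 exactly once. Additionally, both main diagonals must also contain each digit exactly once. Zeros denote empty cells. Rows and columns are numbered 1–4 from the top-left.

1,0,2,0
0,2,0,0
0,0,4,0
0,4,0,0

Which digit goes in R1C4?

4

R1C2 = 3: row 1 has {1,2}; col 2 has {2,4}; box has {1,2} → only 3 remains.
R1C4 = 4: row 1 has {1,2,3}; col 4 has {}; box has {2}; anti-diagonal has {} → only 4 remains.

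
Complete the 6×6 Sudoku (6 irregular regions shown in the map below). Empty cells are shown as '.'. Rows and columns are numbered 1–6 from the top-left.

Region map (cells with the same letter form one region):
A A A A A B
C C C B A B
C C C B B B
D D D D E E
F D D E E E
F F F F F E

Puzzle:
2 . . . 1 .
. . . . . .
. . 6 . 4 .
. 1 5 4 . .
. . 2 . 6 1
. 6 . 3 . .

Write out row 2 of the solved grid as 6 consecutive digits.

r5c2 = 3: row 5 has {1,2,6}; col 2 has {1,6}; region has {1,2,4,5} → only 3 remains.
r5c4 = 5: row 5 has {1,2,3,6}; col 4 has {3,4}; region has {1,6} → only 5 remains.
r1c4 = 6: row 1 has {1,2}; col 4 has {3,4,5}; region has {1,2} → only 6 remains.
r4c1 = 6: row 4 has {1,4,5}; col 1 has {2}; region has {1,2,3,4,5} → only 6 remains.
r5c1 = 4: row 5 has {1,2,3,5,6}; col 1 has {2,6}; region has {3,6} → only 4 remains.
r6c3 = 1: row 6 has {3,6}; col 3 has {2,5,6}; region has {3,4,6} → only 1 remains.
r6c1 = 5: row 6 has {1,3,6}; col 1 has {2,4,6}; region has {1,3,4,6} → only 5 remains.
r6c5 = 2: row 6 has {1,3,5,6}; col 5 has {1,4,6}; region has {1,3,4,5,6} → only 2 remains.
r6c6 = 4: row 6 has {1,2,3,5,6}; col 6 has {1}; region has {1,5,6} → only 4 remains.
r4c5 = 3: row 4 has {1,4,5,6}; col 5 has {1,2,4,6}; region has {1,4,5,6} → only 3 remains.
r4c6 = 2: row 4 has {1,3,4,5,6}; col 6 has {1,4}; region has {1,3,4,5,6} → only 2 remains.
r2c5 = 5: row 2 has {}; col 5 has {1,2,3,4,6}; region has {1,2,6} → only 5 remains.
r1c2 = 4: row 1 has {1,2,6}; col 2 has {1,3,6}; region has {1,2,5,6} → only 4 remains.
r1c3 = 3: row 1 has {1,2,4,6}; col 3 has {1,2,5,6}; region has {1,2,4,5,6} → only 3 remains.
r1c6 = 5: row 1 has {1,2,3,4,6}; col 6 has {1,2,4}; region has {4} → only 5 remains.
r2c2 = 2: row 2 has {5}; col 2 has {1,3,4,6}; region has {6} → only 2 remains.
r2c3 = 4: row 2 has {2,5}; col 3 has {1,2,3,5,6}; region has {2,6} → only 4 remains.
r2c4 = 1: row 2 has {2,4,5}; col 4 has {3,4,5,6}; region has {4,5} → only 1 remains.
r3c2 = 5: row 3 has {4,6}; col 2 has {1,2,3,4,6}; region has {2,4,6} → only 5 remains.
r3c4 = 2: row 3 has {4,5,6}; col 4 has {1,3,4,5,6}; region has {1,4,5} → only 2 remains.
r3c6 = 3: row 3 has {2,4,5,6}; col 6 has {1,2,4,5}; region has {1,2,4,5} → only 3 remains.
r2c1 = 3: row 2 has {1,2,4,5}; col 1 has {2,4,5,6}; region has {2,4,5,6} → only 3 remains.
r2c6 = 6: row 2 has {1,2,3,4,5}; col 6 has {1,2,3,4,5}; region has {1,2,3,4,5} → only 6 remains.

324156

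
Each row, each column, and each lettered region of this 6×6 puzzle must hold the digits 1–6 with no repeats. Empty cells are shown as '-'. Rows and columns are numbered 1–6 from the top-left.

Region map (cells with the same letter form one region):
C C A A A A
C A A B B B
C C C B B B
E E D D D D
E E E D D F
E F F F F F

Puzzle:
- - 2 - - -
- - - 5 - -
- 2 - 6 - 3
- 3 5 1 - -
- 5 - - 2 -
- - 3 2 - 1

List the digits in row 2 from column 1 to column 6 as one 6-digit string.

316542

r2c6 = 2: in row 2, 2 can only go here (every other open cell in that row sees a 2).
r2c1 = 3: in row 2, 3 can only go here (every other open cell in that row sees a 3).
r3c1 = 5: in row 3, 5 can only go here (every other open cell in that row sees a 5).
r4c1 = 2: in row 4, 2 can only go here (every other open cell in that row sees a 2).
r5c4 = 3: in row 5, 3 can only go here (every other open cell in that row sees a 3).
r1c4 = 4: row 1 has {2}; col 4 has {1,2,3,5,6}; region has {2} → only 4 remains.
r1c5 = 3: in row 1, 3 can only go here (every other open cell in that row sees a 3).
r1c6 = 5: in row 1, 5 can only go here (every other open cell in that row sees a 5).
r2c5 = 4: in row 2, 4 can only go here (every other open cell in that row sees a 4).
r3c5 = 1: row 3 has {2,3,5,6}; col 5 has {2,3,4}; region has {2,3,4,5,6} → only 1 remains.
r4c5 = 6: row 4 has {1,2,3,5}; col 5 has {1,2,3,4}; region has {1,2,3,5} → only 6 remains.
r4c6 = 4: row 4 has {1,2,3,5,6}; col 6 has {1,2,3,5}; region has {1,2,3,5,6} → only 4 remains.
r5c6 = 6: row 5 has {2,3,5}; col 6 has {1,2,3,4,5}; region has {1,2,3} → only 6 remains.
r6c2 = 4: row 6 has {1,2,3}; col 2 has {2,3,5}; region has {1,2,3,6} → only 4 remains.
r6c5 = 5: row 6 has {1,2,3,4}; col 5 has {1,2,3,4,6}; region has {1,2,3,4,6} → only 5 remains.
r3c3 = 4: row 3 has {1,2,3,5,6}; col 3 has {2,3,5}; region has {2,3,5} → only 4 remains.
r5c3 = 1: row 5 has {2,3,5,6}; col 3 has {2,3,4,5}; region has {2,3,5} → only 1 remains.
r6c1 = 6: row 6 has {1,2,3,4,5}; col 1 has {2,3,5}; region has {1,2,3,5} → only 6 remains.
r1c1 = 1: row 1 has {2,3,4,5}; col 1 has {2,3,5,6}; region has {2,3,4,5} → only 1 remains.
r1c2 = 6: row 1 has {1,2,3,4,5}; col 2 has {2,3,4,5}; region has {1,2,3,4,5} → only 6 remains.
r2c2 = 1: row 2 has {2,3,4,5}; col 2 has {2,3,4,5,6}; region has {2,3,4,5} → only 1 remains.
r2c3 = 6: row 2 has {1,2,3,4,5}; col 3 has {1,2,3,4,5}; region has {1,2,3,4,5} → only 6 remains.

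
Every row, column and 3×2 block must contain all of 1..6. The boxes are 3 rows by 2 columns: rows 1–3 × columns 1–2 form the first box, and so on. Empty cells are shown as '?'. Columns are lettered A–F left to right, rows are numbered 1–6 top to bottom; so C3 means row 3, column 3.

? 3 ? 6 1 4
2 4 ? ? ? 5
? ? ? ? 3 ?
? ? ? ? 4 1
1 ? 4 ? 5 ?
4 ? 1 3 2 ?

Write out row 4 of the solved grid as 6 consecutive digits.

326541

A1 = 5 (sole candidate).
C1 = 2 (sole candidate).
C2 = 3 (sole candidate).
D2 = 1 (sole candidate).
E2 = 6 (sole candidate).
A3 = 6 (sole candidate).
B3 = 1 (sole candidate).
C3 = 5 (sole candidate).
D3 = 4 (sole candidate).
F3 = 2 (sole candidate).
A4 = 3: row 4 has {1,4}; col 1 has {1,2,4,5,6}; box has {1,4} → only 3 remains.
C4 = 6: row 4 has {1,3,4}; col 3 has {1,2,3,4,5}; box has {1,3,4} → only 6 remains.
D5 = 2 (sole candidate).
F6 = 6 (sole candidate).
D4 = 5: row 4 has {1,3,4,6}; col 4 has {1,2,3,4,6}; box has {1,2,3,4,6} → only 5 remains.
B5 = 6 (sole candidate).
F5 = 3 (sole candidate).
B6 = 5 (sole candidate).
B4 = 2: row 4 has {1,3,4,5,6}; col 2 has {1,3,4,5,6}; box has {1,3,4,5,6} → only 2 remains.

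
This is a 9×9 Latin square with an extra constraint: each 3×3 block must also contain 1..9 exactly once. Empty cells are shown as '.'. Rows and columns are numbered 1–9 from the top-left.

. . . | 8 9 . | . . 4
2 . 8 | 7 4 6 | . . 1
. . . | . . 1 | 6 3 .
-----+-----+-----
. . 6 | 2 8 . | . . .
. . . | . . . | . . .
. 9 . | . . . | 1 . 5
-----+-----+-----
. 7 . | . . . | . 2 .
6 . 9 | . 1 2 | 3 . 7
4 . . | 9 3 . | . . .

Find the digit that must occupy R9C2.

2

R3C4 = 5: row 3 has {1,3,6}; col 4 has {2,7,8,9}; box has {1,4,6,7,8,9} → only 5 remains.
R3C5 = 2: row 3 has {1,3,5,6}; col 5 has {1,3,4,8,9}; box has {1,4,5,6,7,8,9} → only 2 remains.
R8C4 = 4: row 8 has {1,2,3,6,7,9}; col 4 has {2,5,7,8,9}; box has {1,2,3,9} → only 4 remains.
R1C6 = 3: row 1 has {4,8,9}; col 6 has {1,2,6}; box has {1,2,4,5,6,7,8,9} → only 3 remains.
R3C2 = 4: row 3 has {1,2,3,5,6}; col 2 has {7,9}; box has {2,8} → only 4 remains.
R3C3 = 7: row 3 has {1,2,3,4,5,6}; col 3 has {6,8,9}; box has {2,4,8} → only 7 remains.
R7C4 = 6: row 7 has {2,7}; col 4 has {2,4,5,7,8,9}; box has {1,2,3,4,9} → only 6 remains.
R7C5 = 5: row 7 has {2,6,7}; col 5 has {1,2,3,4,8,9}; box has {1,2,3,4,6,9} → only 5 remains.
R7C6 = 8: row 7 has {2,5,6,7}; col 6 has {1,2,3,6}; box has {1,2,3,4,5,6,9} → only 8 remains.
R7C9 = 9: row 7 has {2,5,6,7,8}; col 9 has {1,4,5,7}; box has {2,3,7} → only 9 remains.
R9C6 = 7: row 9 has {3,4,9}; col 6 has {1,2,3,6,8}; box has {1,2,3,4,5,6,8,9} → only 7 remains.
R3C1 = 9: row 3 has {1,2,3,4,5,6,7}; col 1 has {2,4,6}; box has {2,4,7,8} → only 9 remains.
R3C9 = 8: row 3 has {1,2,3,4,5,6,7,9}; col 9 has {1,4,5,7,9}; box has {1,3,4,6} → only 8 remains.
R4C9 = 3: row 4 has {2,6,8}; col 9 has {1,4,5,7,8,9}; box has {1,5} → only 3 remains.
R6C4 = 3: row 6 has {1,5,9}; col 4 has {2,4,5,6,7,8,9}; box has {2,8} → only 3 remains.
R6C6 = 4: row 6 has {1,3,5,9}; col 6 has {1,2,3,6,7,8}; box has {2,3,8} → only 4 remains.
R7C7 = 4: row 7 has {2,5,6,7,8,9}; col 7 has {1,3,6}; box has {2,3,7,9} → only 4 remains.
R9C9 = 6: row 9 has {3,4,7,9}; col 9 has {1,3,4,5,7,8,9}; box has {2,3,4,7,9} → only 6 remains.
R5C4 = 1: row 5 has {}; col 4 has {2,3,4,5,6,7,8,9}; box has {2,3,4,8} → only 1 remains.
R5C9 = 2: row 5 has {1}; col 9 has {1,3,4,5,6,7,8,9}; box has {1,3,5} → only 2 remains.
R6C3 = 2: row 6 has {1,3,4,5,9}; col 3 has {6,7,8,9}; box has {6,9} → only 2 remains.
R1C7 = 2: in row 1, 2 can only go here (every other open cell in that row sees a 2).
R1C2 = 6: in row 1, 6 can only go here (every other open cell in that row sees a 6).
R1C8 = 7: in row 1, 7 can only go here (every other open cell in that row sees a 7).
R2C2 = 3: in row 2, 3 can only go here (every other open cell in that row sees a 3).
R4C8 = 4: in row 4, 4 can only go here (every other open cell in that row sees a 4).
R5C3 = 4: in row 5, 4 can only go here (every other open cell in that row sees a 4).
R5C1 = 3: in row 5, 3 can only go here (every other open cell in that row sees a 3).
R7C1 = 1: row 7 has {2,4,5,6,7,8,9}; col 1 has {2,3,4,6,9}; box has {4,6,7,9} → only 1 remains.
R7C3 = 3: row 7 has {1,2,4,5,6,7,8,9}; col 3 has {2,4,6,7,8,9}; box has {1,4,6,7,9} → only 3 remains.
R9C3 = 5: row 9 has {3,4,6,7,9}; col 3 has {2,3,4,6,7,8,9}; box has {1,3,4,6,7,9} → only 5 remains.
R9C7 = 8: row 9 has {3,4,5,6,7,9}; col 7 has {1,2,3,4,6}; box has {2,3,4,6,7,9} → only 8 remains.
R9C8 = 1: row 9 has {3,4,5,6,7,8,9}; col 8 has {2,3,4,7}; box has {2,3,4,6,7,8,9} → only 1 remains.
R1C1 = 5: row 1 has {2,3,4,6,7,8,9}; col 1 has {1,2,3,4,6,9}; box has {2,3,4,6,7,8,9} → only 5 remains.
R1C3 = 1: row 1 has {2,3,4,5,6,7,8,9}; col 3 has {2,3,4,5,6,7,8,9}; box has {2,3,4,5,6,7,8,9} → only 1 remains.
R4C1 = 7: row 4 has {2,3,4,6,8}; col 1 has {1,2,3,4,5,6,9}; box has {2,3,4,6,9} → only 7 remains.
R4C7 = 9: row 4 has {2,3,4,6,7,8}; col 7 has {1,2,3,4,6,8}; box has {1,2,3,4,5} → only 9 remains.
R5C7 = 7: row 5 has {1,2,3,4}; col 7 has {1,2,3,4,6,8,9}; box has {1,2,3,4,5,9} → only 7 remains.
R6C1 = 8: row 6 has {1,2,3,4,5,9}; col 1 has {1,2,3,4,5,6,7,9}; box has {2,3,4,6,7,9} → only 8 remains.
R6C8 = 6: row 6 has {1,2,3,4,5,8,9}; col 8 has {1,2,3,4,7}; box has {1,2,3,4,5,7,9} → only 6 remains.
R8C2 = 8: row 8 has {1,2,3,4,6,7,9}; col 2 has {3,4,6,7,9}; box has {1,3,4,5,6,7,9} → only 8 remains.
R8C8 = 5: row 8 has {1,2,3,4,6,7,8,9}; col 8 has {1,2,3,4,6,7}; box has {1,2,3,4,6,7,8,9} → only 5 remains.
R9C2 = 2: row 9 has {1,3,4,5,6,7,8,9}; col 2 has {3,4,6,7,8,9}; box has {1,3,4,5,6,7,8,9} → only 2 remains.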